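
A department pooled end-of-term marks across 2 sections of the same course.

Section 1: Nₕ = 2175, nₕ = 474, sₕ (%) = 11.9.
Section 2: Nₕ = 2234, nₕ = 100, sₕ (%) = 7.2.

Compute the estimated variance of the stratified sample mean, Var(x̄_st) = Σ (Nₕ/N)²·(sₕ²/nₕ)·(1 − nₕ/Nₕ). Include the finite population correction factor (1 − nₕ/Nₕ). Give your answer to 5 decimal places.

N = 4409. Term for each stratum: Wₕ²sₕ²/nₕ·(1−nₕ/Nₕ).
Var(x̄_st) = 0.05685897 + 0.12713420 = 0.18399316 → 0.18399.

0.18399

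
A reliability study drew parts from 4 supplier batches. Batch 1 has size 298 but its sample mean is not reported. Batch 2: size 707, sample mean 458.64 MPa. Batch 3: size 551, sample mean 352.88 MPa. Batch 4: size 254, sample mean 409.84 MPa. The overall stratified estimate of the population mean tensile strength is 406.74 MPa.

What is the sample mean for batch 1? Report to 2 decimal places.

380.55

Σ Nₕx̄ₕ = N·μ, so 298·x̄_1 = 1810·406.74 − (707·458.64 + 551·352.88 + 254·409.84).
= 736199.4 − 622794.72 = 113404.68.
x̄_1 = 113404.68 / 298 = 380.5526... → 380.55.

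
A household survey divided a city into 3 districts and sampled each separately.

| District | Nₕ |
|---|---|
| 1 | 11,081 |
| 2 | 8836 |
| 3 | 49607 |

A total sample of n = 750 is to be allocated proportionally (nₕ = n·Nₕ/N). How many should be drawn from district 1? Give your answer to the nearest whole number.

120

Share of district 1 = 11081/69524 = 0.15938.
Allocate 750 × 0.15938 = 119.538... → 120.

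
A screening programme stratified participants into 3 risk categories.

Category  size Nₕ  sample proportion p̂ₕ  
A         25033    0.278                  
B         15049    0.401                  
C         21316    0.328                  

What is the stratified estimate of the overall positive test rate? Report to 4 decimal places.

Wₕ = Nₕ/N with N = 61398: 0.4077, 0.2451, 0.3472.
p̂_st = 0.4077·0.278 + 0.2451·0.401 + 0.3472·0.328 ≈ 0.325507... → 0.3255.

0.3255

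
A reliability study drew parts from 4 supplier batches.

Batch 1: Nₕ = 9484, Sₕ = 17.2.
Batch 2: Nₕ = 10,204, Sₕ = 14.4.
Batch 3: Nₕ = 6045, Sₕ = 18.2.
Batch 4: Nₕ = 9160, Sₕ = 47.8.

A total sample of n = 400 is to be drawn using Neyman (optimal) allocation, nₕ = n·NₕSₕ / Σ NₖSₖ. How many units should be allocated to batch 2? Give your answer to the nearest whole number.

Σ NₕSₕ = 9484·17.2 + 10204·14.4 + 6045·18.2 + 9160·47.8 = 857929.4.
Share for 2: 146937.6/857929.4 = 0.17127.
n_2 = 400 × 0.17127 = 68.508... → 69.

69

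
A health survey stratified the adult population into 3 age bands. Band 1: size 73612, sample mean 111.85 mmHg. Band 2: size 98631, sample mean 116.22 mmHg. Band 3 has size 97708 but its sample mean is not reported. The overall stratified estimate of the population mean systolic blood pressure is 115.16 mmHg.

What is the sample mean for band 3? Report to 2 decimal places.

116.58

N = 73612 + 98631 + 97708 = 269951.
Overall total = μ·N = 115.16·269951 = 31087557.16.
Subtract the known strata: 73612·111.85 + 98631·116.22 = 19696397.02.
Remaining total for band 3: 31087557.16 − 19696397.02 = 11391160.14.
Divide by its size: 11391160.14 / 97708 = 116.5837... → 116.58.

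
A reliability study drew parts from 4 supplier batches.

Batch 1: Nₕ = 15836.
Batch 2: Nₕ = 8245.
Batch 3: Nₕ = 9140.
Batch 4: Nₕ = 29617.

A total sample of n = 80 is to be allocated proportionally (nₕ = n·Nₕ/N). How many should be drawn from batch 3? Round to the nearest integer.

12

Share of batch 3 = 9140/62838 = 0.14545.
Allocate 80 × 0.14545 = 11.636... → 12.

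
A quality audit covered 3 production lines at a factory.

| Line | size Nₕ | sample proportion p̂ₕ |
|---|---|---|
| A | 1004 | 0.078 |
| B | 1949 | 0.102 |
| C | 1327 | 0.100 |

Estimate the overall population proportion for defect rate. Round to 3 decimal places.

Wₕ = Nₕ/N with N = 4280: 0.2346, 0.4554, 0.3100.
p̂_st = 0.2346·0.078 + 0.4554·0.102 + 0.3100·0.100 ≈ 0.09575 → 0.096.

0.096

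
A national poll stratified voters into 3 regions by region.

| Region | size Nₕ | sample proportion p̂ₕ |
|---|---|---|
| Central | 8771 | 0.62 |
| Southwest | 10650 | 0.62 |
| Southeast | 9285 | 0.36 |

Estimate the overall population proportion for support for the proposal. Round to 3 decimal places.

0.536

Wₕ = Nₕ/N with N = 28706: 0.3055, 0.3710, 0.3235.
p̂_st = 0.3055·0.62 + 0.3710·0.62 + 0.3235·0.36 ≈ 0.53590... → 0.536.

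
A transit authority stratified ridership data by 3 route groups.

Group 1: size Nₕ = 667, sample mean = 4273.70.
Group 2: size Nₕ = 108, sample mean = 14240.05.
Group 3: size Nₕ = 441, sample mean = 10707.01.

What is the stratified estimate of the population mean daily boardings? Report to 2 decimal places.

7492.00

x̄_st = (Σ Nₕx̄ₕ) / (Σ Nₕ) = (667·4273.70 + 108·14240.05 + 441·10707.01) / 1216
= 9110274.71 / 1216 = 7492.0022... → 7492.00.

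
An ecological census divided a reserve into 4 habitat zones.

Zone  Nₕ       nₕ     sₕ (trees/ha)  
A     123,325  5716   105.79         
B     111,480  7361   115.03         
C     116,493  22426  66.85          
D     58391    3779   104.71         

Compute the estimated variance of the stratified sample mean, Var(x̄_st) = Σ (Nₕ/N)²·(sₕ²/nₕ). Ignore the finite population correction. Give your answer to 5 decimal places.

N = 409689; Wₕ = Nₕ/N.
zone A: (123325/409689)²·105.79²/5716 = 0.17741513
zone B: (111480/409689)²·115.03²/7361 = 0.13309776
zone C: (116493/409689)²·66.85²/22426 = 0.01611173
zone D: (58391/409689)²·104.71²/3779 = 0.05893627
Sum = 0.38556088 → 0.38556.

0.38556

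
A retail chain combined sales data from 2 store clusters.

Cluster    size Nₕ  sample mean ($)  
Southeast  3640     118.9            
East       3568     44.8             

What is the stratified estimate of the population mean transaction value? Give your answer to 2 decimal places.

82.22

N = 7208; weights Wₕ = Nₕ/N = (0.5050, 0.4950).
x̄_st = Σ Wₕ·x̄ₕ = 0.5050·118.9 + 0.4950·44.8 ≈ 82.2201...
→ 82.22.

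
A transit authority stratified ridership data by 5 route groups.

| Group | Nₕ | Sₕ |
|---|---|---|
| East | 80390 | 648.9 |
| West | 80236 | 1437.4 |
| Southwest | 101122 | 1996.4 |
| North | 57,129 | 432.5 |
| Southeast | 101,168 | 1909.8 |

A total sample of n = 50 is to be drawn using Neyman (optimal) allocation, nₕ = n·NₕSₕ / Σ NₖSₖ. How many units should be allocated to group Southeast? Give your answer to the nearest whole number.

16

East: NₕSₕ = 80390·648.9 = 52165071
West: NₕSₕ = 80236·1437.4 = 115331226.4
Southwest: NₕSₕ = 101122·1996.4 = 201879960.8
North: NₕSₕ = 57129·432.5 = 24708292.5
Southeast: NₕSₕ = 101168·1909.8 = 193210646.4
Σ NₕSₕ = 587295197.1.
n_Southeast = 50·193210646.4/587295197.1 = 16.449... → 16.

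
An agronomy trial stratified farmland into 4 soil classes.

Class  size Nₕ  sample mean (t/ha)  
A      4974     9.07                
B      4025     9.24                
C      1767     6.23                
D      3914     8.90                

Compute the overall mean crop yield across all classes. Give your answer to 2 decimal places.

x̄_st = (Σ Nₕx̄ₕ) / (Σ Nₕ) = (4974·9.07 + 4025·9.24 + 1767·6.23 + 3914·8.90) / 14680
= 128148.19 / 14680 = 8.7294... → 8.73.

8.73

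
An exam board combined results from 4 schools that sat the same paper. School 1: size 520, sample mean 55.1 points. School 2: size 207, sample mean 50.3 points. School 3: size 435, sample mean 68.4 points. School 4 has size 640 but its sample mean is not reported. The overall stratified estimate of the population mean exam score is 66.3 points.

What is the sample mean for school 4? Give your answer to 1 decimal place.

79.1

N = 520 + 207 + 435 + 640 = 1802.
Overall total = μ·N = 66.3·1802 = 119472.6.
Subtract the known strata: 520·55.1 + 207·50.3 + 435·68.4 = 68818.1.
Remaining total for school 4: 119472.6 − 68818.1 = 50654.5.
Divide by its size: 50654.5 / 640 = 79.148... → 79.1.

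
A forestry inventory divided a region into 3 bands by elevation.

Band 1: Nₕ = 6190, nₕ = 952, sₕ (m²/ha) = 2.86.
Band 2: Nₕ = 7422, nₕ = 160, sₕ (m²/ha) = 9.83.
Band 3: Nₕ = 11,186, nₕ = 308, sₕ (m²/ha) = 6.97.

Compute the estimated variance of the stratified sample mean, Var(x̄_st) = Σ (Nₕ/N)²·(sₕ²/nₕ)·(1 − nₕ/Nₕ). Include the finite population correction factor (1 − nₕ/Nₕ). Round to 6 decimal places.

0.084597

N = 24798; Wₕ = Nₕ/N.
band 1: (6190/24798)²·2.86²/952·(1 − 952/6190) = 0.000453021
band 2: (7422/24798)²·9.83²/160·(1 − 160/7422) = 0.052933540
band 3: (11186/24798)²·6.97²/308·(1 − 308/11186) = 0.031210836
Sum = 0.084597396 → 0.084597.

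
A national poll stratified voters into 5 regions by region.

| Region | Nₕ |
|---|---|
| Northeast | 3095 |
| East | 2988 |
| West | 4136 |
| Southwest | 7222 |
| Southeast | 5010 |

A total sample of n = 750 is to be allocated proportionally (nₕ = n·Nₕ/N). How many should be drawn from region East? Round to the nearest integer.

Share of region East = 2988/22451 = 0.13309.
Allocate 750 × 0.13309 = 99.817... → 100.

100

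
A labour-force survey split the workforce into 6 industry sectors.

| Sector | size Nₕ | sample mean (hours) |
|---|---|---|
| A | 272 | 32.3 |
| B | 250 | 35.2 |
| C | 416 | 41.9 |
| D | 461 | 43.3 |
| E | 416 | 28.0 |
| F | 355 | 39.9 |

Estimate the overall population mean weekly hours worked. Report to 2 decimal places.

37.23

N = 2170; weights Wₕ = Nₕ/N = (0.1253, 0.1152, 0.1917, 0.2124, 0.1917, 0.1636).
x̄_st = Σ Wₕ·x̄ₕ = 0.1253·32.3 + 0.1152·35.2 + 0.1917·41.9 + 0.2124·43.3 + 0.1917·28.0 + 0.1636·39.9 ≈ 37.2303...
→ 37.23.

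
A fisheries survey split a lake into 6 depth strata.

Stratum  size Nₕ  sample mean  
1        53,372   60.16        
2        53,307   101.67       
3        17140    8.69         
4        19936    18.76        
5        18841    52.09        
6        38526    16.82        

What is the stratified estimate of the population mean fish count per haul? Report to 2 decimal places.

53.61

x̄_st = (Σ Nₕx̄ₕ) / (Σ Nₕ) = (53372·60.16 + 53307·101.67 + 17140·8.69 + 19936·18.76 + 18841·52.09 + 38526·16.82) / 201122
= 10782963.18 / 201122 = 53.6140... → 53.61.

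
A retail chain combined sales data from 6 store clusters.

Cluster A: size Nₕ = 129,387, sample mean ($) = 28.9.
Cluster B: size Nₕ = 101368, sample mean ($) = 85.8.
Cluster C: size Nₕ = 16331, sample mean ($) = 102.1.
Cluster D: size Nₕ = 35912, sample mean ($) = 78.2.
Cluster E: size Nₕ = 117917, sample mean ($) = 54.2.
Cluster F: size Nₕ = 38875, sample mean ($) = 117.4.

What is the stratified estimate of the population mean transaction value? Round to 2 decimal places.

x̄_st = (Σ Nₕx̄ₕ) / (Σ Nₕ) = (129387·28.9 + 101368·85.8 + 16331·102.1 + 35912·78.2 + 117917·54.2 + 38875·117.4) / 439790
= 27867398.6 / 439790 = 63.3652... → 63.37.

63.37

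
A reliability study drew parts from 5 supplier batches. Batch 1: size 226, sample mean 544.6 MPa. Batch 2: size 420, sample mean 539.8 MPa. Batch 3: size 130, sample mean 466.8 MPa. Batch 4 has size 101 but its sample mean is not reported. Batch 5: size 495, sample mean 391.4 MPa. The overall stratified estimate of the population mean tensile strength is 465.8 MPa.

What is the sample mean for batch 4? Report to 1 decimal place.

345.1

Σ Nₕx̄ₕ = N·μ, so 101·x̄_4 = 1372·465.8 − (226·544.6 + 420·539.8 + 130·466.8 + 495·391.4).
= 639077.6 − 604222.6 = 34855.
x̄_4 = 34855 / 101 = 345.099... → 345.1.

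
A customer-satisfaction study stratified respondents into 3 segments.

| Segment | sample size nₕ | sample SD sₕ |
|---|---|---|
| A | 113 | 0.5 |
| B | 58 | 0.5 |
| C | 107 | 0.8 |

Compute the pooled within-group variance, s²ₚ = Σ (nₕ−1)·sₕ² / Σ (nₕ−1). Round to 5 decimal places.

Degrees of freedom: 112 + 57 + 106 = 275.
Σ(nₕ−1)sₕ² = 112·0.25 + 57·0.25 + 106·0.64 = 110.09.
s²ₚ = 110.09 / 275 = 0.4003273... → 0.40033.

0.40033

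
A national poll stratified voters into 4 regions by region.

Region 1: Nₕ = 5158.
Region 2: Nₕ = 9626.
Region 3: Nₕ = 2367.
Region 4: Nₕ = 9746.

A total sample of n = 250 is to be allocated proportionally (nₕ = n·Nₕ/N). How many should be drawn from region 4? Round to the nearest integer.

91

N = 5158 + 9626 + 2367 + 9746 = 26897.
n_4 = 250·9746/26897 = 90.586... → 91.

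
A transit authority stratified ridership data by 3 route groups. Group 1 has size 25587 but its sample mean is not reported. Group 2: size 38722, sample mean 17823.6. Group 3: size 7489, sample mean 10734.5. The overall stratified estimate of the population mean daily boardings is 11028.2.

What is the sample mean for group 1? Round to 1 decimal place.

N = 25587 + 38722 + 7489 = 71798.
Overall total = μ·N = 11028.2·71798 = 791802703.6.
Subtract the known strata: 38722·17823.6 + 7489·10734.5 = 770556109.7.
Remaining total for group 1: 791802703.6 − 770556109.7 = 21246593.9.
Divide by its size: 21246593.9 / 25587 = 830.367... → 830.4.

830.4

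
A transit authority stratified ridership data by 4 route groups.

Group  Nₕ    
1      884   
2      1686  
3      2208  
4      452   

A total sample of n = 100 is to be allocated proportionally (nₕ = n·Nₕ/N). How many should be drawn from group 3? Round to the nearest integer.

N = 884 + 1686 + 2208 + 452 = 5230.
n_3 = 100·2208/5230 = 42.218... → 42.

42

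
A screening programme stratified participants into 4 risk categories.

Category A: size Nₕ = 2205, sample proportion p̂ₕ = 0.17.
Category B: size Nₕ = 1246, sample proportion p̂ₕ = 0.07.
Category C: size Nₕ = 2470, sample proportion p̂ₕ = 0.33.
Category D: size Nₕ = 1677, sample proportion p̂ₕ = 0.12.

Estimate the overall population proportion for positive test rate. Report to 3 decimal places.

Wₕ = Nₕ/N with N = 7598: 0.2902, 0.1640, 0.3251, 0.2207.
p̂_st = 0.2902·0.17 + 0.1640·0.07 + 0.3251·0.33 + 0.2207·0.12 ≈ 0.19458... → 0.195.

0.195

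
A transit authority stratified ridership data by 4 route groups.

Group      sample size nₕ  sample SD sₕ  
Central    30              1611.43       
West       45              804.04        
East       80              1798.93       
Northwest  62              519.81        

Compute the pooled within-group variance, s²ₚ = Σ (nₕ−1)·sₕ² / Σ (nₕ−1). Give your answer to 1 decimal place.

1764731.3

Degrees of freedom: 29 + 44 + 79 + 61 = 213.
Σ(nₕ−1)sₕ² = 29·2596706.6449 + 44·646480.3216 + 79·3236149.1449 + 61·270202.4361 = 375887757.9017.
s²ₚ = 375887757.9017 / 213 = 1764731.258... → 1764731.3.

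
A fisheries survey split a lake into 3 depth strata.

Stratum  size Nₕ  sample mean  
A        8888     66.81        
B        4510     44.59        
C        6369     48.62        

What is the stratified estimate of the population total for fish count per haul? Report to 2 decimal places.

1104568.96

A: 8888·66.81 = 593807.28
B: 4510·44.59 = 201100.9
C: 6369·48.62 = 309660.78
τ̂ = Σ Nₕx̄ₕ = 1104568.96.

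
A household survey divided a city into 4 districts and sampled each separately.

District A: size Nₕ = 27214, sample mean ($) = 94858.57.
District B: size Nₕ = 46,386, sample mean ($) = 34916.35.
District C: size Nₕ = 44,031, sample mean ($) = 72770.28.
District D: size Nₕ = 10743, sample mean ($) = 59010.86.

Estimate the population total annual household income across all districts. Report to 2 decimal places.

8039212802.74

A: 27214·94858.57 = 2581481123.98
B: 46386·34916.35 = 1619629811.1
C: 44031·72770.28 = 3204148198.68
D: 10743·59010.86 = 633953668.98
τ̂ = Σ Nₕx̄ₕ = 8039212802.74.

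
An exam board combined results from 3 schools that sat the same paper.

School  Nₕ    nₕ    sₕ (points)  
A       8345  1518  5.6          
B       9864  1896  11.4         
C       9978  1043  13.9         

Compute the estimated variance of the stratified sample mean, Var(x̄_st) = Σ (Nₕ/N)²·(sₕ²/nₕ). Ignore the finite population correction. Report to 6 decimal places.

0.033418

N = 28187; Wₕ = Nₕ/N.
school A: (8345/28187)²·5.6²/1518 = 0.001810753
school B: (9864/28187)²·11.4²/1896 = 0.008394209
school C: (9978/28187)²·13.9²/1043 = 0.023213177
Sum = 0.033418139 → 0.033418.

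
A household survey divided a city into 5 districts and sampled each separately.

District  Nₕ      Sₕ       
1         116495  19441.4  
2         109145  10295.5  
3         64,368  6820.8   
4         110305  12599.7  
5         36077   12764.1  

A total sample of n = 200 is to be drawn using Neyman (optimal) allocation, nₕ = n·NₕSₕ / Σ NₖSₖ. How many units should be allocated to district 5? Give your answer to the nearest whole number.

16

Σ NₕSₕ = 116495·19441.4 + 109145·10295.5 + 64368·6820.8 + 110305·12599.7 + 36077·12764.1 = 5677869839.1.
Share for 5: 460490435.7/5677869839.1 = 0.08110.
n_5 = 200 × 0.08110 = 16.221... → 16.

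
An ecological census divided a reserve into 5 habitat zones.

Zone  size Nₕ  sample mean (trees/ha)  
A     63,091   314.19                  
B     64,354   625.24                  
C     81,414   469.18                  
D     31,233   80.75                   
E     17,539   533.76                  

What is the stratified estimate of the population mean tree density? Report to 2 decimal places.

427.51

N = 63091 + 64354 + 81414 + 31233 + 17539 = 257631.
The stratified mean weights each stratum mean by its population share Nₕ/N.
Σ Nₕx̄ₕ = 63091·314.19 + 64354·625.24 + 81414·469.18 + 31233·80.75 + 17539·533.76 = 19822561.29 + 40236694.96 + 38197820.52 + 2522064.75 + 9361616.64 = 110140758.16.
Divide by N: 110140758.16 / 257631 = 427.5136... → 427.51.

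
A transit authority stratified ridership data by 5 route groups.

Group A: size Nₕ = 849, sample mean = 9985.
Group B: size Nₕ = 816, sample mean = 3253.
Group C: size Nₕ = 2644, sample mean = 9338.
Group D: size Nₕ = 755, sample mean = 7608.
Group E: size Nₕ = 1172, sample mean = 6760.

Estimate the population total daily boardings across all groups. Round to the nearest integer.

49488145

A: 849·9985 = 8477265
B: 816·3253 = 2654448
C: 2644·9338 = 24689672
D: 755·7608 = 5744040
E: 1172·6760 = 7922720
τ̂ = Σ Nₕx̄ₕ = 49488145.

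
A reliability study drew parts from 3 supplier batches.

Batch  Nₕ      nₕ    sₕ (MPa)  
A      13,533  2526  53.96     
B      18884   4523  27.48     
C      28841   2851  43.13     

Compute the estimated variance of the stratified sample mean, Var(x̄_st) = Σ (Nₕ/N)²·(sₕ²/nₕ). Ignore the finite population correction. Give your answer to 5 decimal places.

N = 61258; Wₕ = Nₕ/N.
batch A: (13533/61258)²·53.96²/2526 = 0.05625655
batch B: (18884/61258)²·27.48²/4523 = 0.01586606
batch C: (28841/61258)²·43.13²/2851 = 0.14462944
Sum = 0.21675205 → 0.21675.

0.21675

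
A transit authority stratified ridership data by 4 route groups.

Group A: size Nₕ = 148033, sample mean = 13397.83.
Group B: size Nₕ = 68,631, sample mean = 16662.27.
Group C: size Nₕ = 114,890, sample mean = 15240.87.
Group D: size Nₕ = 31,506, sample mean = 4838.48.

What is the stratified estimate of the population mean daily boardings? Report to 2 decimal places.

N = 148033 + 68631 + 114890 + 31506 = 363060.
Overall mean = Σ (Nₕ/N)·x̄ₕ — weight by population share, not a simple average.
Σ Nₕx̄ₕ = 148033·13397.83 + 68631·16662.27 + 114890·15240.87 + 31506·4838.48 = 1983320968.39 + 1143548252.37 + 1751023554.3 + 152441150.88 = 5030333925.94.
Divide by N: 5030333925.94 / 363060 = 13855.3791... → 13855.38.

13855.38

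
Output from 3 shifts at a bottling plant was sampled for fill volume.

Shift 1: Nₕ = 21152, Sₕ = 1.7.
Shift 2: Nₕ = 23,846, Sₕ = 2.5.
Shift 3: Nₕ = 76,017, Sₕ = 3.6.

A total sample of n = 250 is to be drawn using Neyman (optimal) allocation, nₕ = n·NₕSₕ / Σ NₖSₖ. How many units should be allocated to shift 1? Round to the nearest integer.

24

Σ NₕSₕ = 21152·1.7 + 23846·2.5 + 76017·3.6 = 369234.6.
Share for 1: 35958.4/369234.6 = 0.09739.
n_1 = 250 × 0.09739 = 24.347... → 24.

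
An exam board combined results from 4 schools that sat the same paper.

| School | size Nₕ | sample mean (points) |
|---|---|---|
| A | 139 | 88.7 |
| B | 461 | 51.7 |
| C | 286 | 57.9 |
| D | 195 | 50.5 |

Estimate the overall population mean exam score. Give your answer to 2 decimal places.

57.88

x̄_st = (Σ Nₕx̄ₕ) / (Σ Nₕ) = (139·88.7 + 461·51.7 + 286·57.9 + 195·50.5) / 1081
= 62569.9 / 1081 = 57.8815... → 57.88.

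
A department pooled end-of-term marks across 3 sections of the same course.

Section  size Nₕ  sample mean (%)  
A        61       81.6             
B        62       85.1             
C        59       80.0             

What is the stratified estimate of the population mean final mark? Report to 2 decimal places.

N = 61 + 62 + 59 = 182.
The stratified mean weights each stratum mean by its population share Nₕ/N.
Σ Nₕx̄ₕ = 61·81.6 + 62·85.1 + 59·80.0 = 4977.6 + 5276.2 + 4720 = 14973.8.
Divide by N: 14973.8 / 182 = 82.2736... → 82.27.

82.27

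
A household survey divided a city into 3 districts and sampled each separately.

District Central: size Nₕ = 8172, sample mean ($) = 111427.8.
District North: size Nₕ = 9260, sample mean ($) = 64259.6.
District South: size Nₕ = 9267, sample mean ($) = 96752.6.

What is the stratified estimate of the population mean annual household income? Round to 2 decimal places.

89974.84

N = 8172 + 9260 + 9267 = 26699.
Weight each subgroup mean by Nₕ/N and sum.
Σ Nₕx̄ₕ = 8172·111427.8 + 9260·64259.6 + 9267·96752.6 = 910587981.6 + 595043896 + 896606344.2 = 2402238221.8.
Divide by N: 2402238221.8 / 26699 = 89974.8388... → 89974.84.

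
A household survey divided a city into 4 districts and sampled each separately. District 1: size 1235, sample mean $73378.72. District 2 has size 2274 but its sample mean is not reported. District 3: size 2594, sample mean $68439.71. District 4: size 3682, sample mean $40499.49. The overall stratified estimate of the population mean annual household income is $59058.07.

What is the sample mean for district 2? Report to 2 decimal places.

70628.31

Σ Nₕx̄ₕ = N·μ, so 2274·x̄_2 = 9785·59058.07 − (1235·73378.72 + 2594·68439.71 + 3682·40499.49).
= 577883214.95 − 417274449.12 = 160608765.83.
x̄_2 = 160608765.83 / 2274 = 70628.3051... → 70628.31.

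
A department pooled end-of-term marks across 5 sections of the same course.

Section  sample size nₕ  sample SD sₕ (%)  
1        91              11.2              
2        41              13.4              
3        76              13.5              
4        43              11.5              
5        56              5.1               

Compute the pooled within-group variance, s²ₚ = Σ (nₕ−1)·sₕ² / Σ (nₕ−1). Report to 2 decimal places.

Degrees of freedom: 90 + 40 + 75 + 42 + 55 = 302.
Σ(nₕ−1)sₕ² = 90·125.44 + 40·179.56 + 75·182.25 + 42·132.25 + 55·26.01 = 39125.8.
s²ₚ = 39125.8 / 302 = 129.5556... → 129.56.

129.56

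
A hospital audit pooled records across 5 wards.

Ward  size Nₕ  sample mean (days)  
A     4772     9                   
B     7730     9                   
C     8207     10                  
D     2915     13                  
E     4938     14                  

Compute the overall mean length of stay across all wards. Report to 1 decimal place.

10.6

N = 4772 + 7730 + 8207 + 2915 + 4938 = 28562.
Overall mean = Σ (Nₕ/N)·x̄ₕ — weight by population share, not a simple average.
Σ Nₕx̄ₕ = 4772·9 + 7730·9 + 8207·10 + 2915·13 + 4938·14 = 42948 + 69570 + 82070 + 37895 + 69132 = 301615.
Divide by N: 301615 / 28562 = 10.560... → 10.6.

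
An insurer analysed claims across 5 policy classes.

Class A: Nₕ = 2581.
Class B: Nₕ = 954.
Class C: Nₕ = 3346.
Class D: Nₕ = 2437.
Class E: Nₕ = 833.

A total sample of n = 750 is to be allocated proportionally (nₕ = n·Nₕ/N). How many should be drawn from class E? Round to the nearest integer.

Share of class E = 833/10151 = 0.08206.
Allocate 750 × 0.08206 = 61.546... → 62.

62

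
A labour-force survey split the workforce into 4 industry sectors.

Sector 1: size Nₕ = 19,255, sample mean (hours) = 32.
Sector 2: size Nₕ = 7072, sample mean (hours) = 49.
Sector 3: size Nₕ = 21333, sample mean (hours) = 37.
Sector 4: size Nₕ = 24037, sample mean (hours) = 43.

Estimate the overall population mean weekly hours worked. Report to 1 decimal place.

N = 19255 + 7072 + 21333 + 24037 = 71697.
Overall mean = Σ (Nₕ/N)·x̄ₕ — weight by population share, not a simple average.
Σ Nₕx̄ₕ = 19255·32 + 7072·49 + 21333·37 + 24037·43 = 616160 + 346528 + 789321 + 1033591 = 2785600.
Divide by N: 2785600 / 71697 = 38.852... → 38.9.

38.9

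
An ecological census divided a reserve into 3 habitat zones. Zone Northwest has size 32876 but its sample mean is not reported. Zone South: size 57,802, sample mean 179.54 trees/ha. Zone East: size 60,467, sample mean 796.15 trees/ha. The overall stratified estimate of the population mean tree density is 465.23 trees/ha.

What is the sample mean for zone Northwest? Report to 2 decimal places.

N = 32876 + 57802 + 60467 = 151145.
Overall total = μ·N = 465.23·151145 = 70317188.35.
Subtract the known strata: 57802·179.54 + 60467·796.15 = 58518573.13.
Remaining total for zone Northwest: 70317188.35 − 58518573.13 = 11798615.22.
Divide by its size: 11798615.22 / 32876 = 358.8823... → 358.88.

358.88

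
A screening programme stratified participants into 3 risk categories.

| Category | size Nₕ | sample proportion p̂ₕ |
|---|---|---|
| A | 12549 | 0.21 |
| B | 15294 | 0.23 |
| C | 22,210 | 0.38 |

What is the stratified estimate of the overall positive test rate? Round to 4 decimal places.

0.2915

N = 12549 + 15294 + 22210 = 50053.
Overall proportion = Σ (Nₕ/N)·p̂ₕ.
Σ Nₕp̂ₕ = 2635.29 + 3517.62 + 8439.8 = 14592.71.
14592.71 / 50053 = 0.291545... → 0.2915.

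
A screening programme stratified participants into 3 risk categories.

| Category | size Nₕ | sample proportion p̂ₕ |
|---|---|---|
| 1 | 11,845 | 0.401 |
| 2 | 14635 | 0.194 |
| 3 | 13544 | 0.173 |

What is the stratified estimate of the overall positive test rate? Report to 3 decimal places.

N = 11845 + 14635 + 13544 = 40024.
Overall proportion = Σ (Nₕ/N)·p̂ₕ.
Σ Nₕp̂ₕ = 4749.845 + 2839.19 + 2343.112 = 9932.147.
9932.147 / 40024 = 0.24815... → 0.248.

0.248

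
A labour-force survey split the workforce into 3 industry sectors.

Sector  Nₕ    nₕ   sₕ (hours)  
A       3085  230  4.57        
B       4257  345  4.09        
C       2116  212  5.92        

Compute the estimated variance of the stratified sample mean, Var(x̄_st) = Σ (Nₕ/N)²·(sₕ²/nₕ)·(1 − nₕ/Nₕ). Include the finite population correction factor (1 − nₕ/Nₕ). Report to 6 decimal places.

N = 9458. Term for each stratum: Wₕ²sₕ²/nₕ·(1−nₕ/Nₕ).
Var(x̄_st) = 0.008940612 + 0.009026750 + 0.007445460 = 0.025412821 → 0.025413.

0.025413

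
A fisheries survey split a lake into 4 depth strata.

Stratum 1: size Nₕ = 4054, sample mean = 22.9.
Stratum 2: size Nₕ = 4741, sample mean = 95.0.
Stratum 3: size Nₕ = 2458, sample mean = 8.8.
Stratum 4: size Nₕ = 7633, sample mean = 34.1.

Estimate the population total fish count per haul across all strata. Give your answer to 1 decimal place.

825147.3

Estimate total by summing Nₕ·x̄ₕ over strata.
4054·22.9 + 4741·95.0 + 2458·8.8 + 7633·34.1 = 92836.6 + 450395 + 21630.4 + 260285.3 = 825147.3.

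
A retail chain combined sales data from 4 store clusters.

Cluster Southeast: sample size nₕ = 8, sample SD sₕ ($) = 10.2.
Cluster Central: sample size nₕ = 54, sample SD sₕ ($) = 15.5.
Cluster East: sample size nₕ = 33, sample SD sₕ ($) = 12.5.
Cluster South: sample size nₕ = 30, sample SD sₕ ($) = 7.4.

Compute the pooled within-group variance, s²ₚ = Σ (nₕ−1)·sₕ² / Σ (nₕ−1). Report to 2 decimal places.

Degrees of freedom: 7 + 53 + 32 + 29 = 121.
Σ(nₕ−1)sₕ² = 7·104.04 + 53·240.25 + 32·156.25 + 29·54.76 = 20049.57.
s²ₚ = 20049.57 / 121 = 165.6989... → 165.70.

165.70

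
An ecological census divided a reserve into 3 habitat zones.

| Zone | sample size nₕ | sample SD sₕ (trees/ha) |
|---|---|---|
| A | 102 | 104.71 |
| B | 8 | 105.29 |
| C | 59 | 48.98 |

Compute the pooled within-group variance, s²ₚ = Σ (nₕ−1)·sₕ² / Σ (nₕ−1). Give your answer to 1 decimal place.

Degrees of freedom: 101 + 7 + 58 = 166.
Σ(nₕ−1)sₕ² = 101·10964.1841 + 7·11085.9841 + 58·2399.0404 = 1324128.826.
s²ₚ = 1324128.826 / 166 = 7976.680... → 7976.7.

7976.7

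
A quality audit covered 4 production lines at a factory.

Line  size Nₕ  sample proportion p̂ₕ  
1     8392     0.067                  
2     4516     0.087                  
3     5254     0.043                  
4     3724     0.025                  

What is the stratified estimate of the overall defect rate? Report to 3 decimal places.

Wₕ = Nₕ/N with N = 21886: 0.3834, 0.2063, 0.2401, 0.1702.
p̂_st = 0.3834·0.067 + 0.2063·0.087 + 0.2401·0.043 + 0.1702·0.025 ≈ 0.05822... → 0.058.

0.058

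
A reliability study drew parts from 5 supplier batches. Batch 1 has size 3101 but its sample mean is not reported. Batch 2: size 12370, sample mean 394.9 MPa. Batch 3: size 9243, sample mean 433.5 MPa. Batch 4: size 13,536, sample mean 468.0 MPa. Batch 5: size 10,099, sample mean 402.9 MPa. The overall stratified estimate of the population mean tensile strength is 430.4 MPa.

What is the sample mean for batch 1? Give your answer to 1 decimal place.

N = 3101 + 12370 + 9243 + 13536 + 10099 = 48349.
Overall total = μ·N = 430.4·48349 = 20809409.6.
Subtract the known strata: 12370·394.9 + 9243·433.5 + 13536·468.0 + 10099·402.9 = 19295488.6.
Remaining total for batch 1: 20809409.6 − 19295488.6 = 1513921.
Divide by its size: 1513921 / 3101 = 488.204... → 488.2.

488.2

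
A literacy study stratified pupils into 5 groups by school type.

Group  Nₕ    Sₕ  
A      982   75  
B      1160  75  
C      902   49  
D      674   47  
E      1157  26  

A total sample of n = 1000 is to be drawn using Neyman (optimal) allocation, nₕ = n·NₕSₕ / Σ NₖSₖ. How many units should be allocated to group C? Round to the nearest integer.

166

A: NₕSₕ = 982·75 = 73650
B: NₕSₕ = 1160·75 = 87000
C: NₕSₕ = 902·49 = 44198
D: NₕSₕ = 674·47 = 31678
E: NₕSₕ = 1157·26 = 30082
Σ NₕSₕ = 266608.
n_C = 1000·44198/266608 = 165.779... → 166.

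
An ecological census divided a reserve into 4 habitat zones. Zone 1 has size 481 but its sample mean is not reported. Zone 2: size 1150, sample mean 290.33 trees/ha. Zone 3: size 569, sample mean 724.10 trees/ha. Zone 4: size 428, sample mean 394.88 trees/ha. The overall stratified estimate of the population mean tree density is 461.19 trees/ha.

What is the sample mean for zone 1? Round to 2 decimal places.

Σ Nₕx̄ₕ = N·μ, so 481·x̄_1 = 2628·461.19 − (1150·290.33 + 569·724.10 + 428·394.88).
= 1212007.32 − 914901.04 = 297106.28.
x̄_1 = 297106.28 / 481 = 617.6846... → 617.68.

617.68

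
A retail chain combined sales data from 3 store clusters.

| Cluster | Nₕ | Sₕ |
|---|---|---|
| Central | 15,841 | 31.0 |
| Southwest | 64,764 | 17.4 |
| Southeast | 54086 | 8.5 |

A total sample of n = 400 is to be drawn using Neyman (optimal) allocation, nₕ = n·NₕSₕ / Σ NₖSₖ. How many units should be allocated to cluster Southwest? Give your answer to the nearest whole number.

217

Central: NₕSₕ = 15841·31.0 = 491071
Southwest: NₕSₕ = 64764·17.4 = 1126893.6
Southeast: NₕSₕ = 54086·8.5 = 459731
Σ NₕSₕ = 2077695.6.
n_Southwest = 400·1126893.6/2077695.6 = 216.951... → 217.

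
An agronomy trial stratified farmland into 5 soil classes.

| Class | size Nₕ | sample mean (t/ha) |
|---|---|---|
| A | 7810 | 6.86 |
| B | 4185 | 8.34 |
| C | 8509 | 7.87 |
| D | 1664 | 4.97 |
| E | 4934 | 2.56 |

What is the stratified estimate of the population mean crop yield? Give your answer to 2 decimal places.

N = 27102; weights Wₕ = Nₕ/N = (0.2882, 0.1544, 0.3140, 0.0614, 0.1821).
x̄_st = Σ Wₕ·x̄ₕ = 0.2882·6.86 + 0.1544·8.34 + 0.3140·7.87 + 0.0614·4.97 + 0.1821·2.56 ≈ 6.5068...
→ 6.51.

6.51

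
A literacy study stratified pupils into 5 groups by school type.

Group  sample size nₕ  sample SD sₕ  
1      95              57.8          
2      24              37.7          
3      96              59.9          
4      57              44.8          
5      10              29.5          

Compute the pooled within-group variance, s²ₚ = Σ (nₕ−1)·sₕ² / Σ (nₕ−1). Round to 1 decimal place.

2916.3

Degrees of freedom: 94 + 23 + 95 + 56 + 9 = 277.
Σ(nₕ−1)sₕ² = 94·3340.84 + 23·1421.29 + 95·3588.01 + 56·2007.04 + 9·870.25 = 807816.07.
s²ₚ = 807816.07 / 277 = 2916.304... → 2916.3.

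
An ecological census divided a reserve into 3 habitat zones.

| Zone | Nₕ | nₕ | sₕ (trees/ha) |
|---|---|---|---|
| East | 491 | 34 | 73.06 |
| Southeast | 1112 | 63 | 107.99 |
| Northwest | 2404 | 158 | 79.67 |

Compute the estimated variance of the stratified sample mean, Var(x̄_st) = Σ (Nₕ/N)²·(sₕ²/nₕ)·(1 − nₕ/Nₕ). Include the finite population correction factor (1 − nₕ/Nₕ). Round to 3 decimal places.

N = 4007. Term for each stratum: Wₕ²sₕ²/nₕ·(1−nₕ/Nₕ).
Var(x̄_st) = 2.194014 + 13.448323 + 13.509463 = 29.151800 → 29.152.

29.152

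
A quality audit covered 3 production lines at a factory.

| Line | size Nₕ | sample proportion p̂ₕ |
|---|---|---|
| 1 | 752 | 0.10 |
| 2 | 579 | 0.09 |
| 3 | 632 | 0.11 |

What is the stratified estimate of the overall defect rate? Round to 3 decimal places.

N = 752 + 579 + 632 = 1963.
Overall proportion = Σ (Nₕ/N)·p̂ₕ.
Σ Nₕp̂ₕ = 75.2 + 52.11 + 69.52 = 196.83.
196.83 / 1963 = 0.10027... → 0.100.

0.100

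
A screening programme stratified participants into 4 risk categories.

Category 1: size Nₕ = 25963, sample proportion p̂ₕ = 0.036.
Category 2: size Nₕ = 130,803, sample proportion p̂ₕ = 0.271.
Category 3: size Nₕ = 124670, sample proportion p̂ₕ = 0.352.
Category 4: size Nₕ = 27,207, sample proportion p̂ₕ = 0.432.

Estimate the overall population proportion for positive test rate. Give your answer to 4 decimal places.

N = 25963 + 130803 + 124670 + 27207 = 308643.
Overall proportion = Σ (Nₕ/N)·p̂ₕ.
Σ Nₕp̂ₕ = 934.668 + 35447.613 + 43883.84 + 11753.424 = 92019.545.
92019.545 / 308643 = 0.298142... → 0.2981.

0.2981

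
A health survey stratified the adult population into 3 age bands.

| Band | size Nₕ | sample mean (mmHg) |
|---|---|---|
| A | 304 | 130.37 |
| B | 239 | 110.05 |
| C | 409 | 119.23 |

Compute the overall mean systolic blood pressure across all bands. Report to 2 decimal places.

N = 952; weights Wₕ = Nₕ/N = (0.3193, 0.2511, 0.4296).
x̄_st = Σ Wₕ·x̄ₕ = 0.3193·130.37 + 0.2511·110.05 + 0.4296·119.23 ≈ 120.4827...
→ 120.48.

120.48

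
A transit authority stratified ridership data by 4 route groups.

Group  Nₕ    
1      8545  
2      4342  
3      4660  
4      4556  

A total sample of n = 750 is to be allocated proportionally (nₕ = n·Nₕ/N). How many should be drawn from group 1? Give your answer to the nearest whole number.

N = 8545 + 4342 + 4660 + 4556 = 22103.
n_1 = 750·8545/22103 = 289.949... → 290.

290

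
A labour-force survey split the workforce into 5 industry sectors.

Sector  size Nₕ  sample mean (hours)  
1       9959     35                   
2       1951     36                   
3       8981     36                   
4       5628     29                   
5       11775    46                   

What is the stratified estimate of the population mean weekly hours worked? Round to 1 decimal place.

N = 38294; weights Wₕ = Nₕ/N = (0.2601, 0.0509, 0.2345, 0.1470, 0.3075).
x̄_st = Σ Wₕ·x̄ₕ = 0.2601·35 + 0.0509·36 + 0.2345·36 + 0.1470·29 + 0.3075·46 ≈ 37.786...
→ 37.8.

37.8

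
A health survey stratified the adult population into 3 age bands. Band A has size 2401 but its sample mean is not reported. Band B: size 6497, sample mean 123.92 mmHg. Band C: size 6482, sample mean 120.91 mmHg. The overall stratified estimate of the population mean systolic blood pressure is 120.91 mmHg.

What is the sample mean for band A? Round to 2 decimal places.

N = 2401 + 6497 + 6482 = 15380.
Overall total = μ·N = 120.91·15380 = 1859595.8.
Subtract the known strata: 6497·123.92 + 6482·120.91 = 1588846.86.
Remaining total for band A: 1859595.8 − 1588846.86 = 270748.94.
Divide by its size: 270748.94 / 2401 = 112.7651... → 112.77.

112.77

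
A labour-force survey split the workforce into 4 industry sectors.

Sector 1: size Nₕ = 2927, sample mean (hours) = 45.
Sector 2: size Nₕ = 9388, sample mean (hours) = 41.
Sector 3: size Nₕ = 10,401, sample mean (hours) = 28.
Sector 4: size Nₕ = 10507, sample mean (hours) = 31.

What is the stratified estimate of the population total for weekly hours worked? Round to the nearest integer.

Estimate total by summing Nₕ·x̄ₕ over strata.
2927·45 + 9388·41 + 10401·28 + 10507·31 = 131715 + 384908 + 291228 + 325717 = 1133568.

1133568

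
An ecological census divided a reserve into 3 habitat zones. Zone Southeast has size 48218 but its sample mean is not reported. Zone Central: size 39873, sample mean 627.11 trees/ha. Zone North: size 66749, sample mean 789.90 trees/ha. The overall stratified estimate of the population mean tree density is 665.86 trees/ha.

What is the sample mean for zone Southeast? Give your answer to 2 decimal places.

526.19

Σ Nₕx̄ₕ = N·μ, so 48218·x̄_Southeast = 154840·665.86 − (39873·627.11 + 66749·789.90).
= 103101762.4 − 77729792.13 = 25371970.27.
x̄_Southeast = 25371970.27 / 48218 = 526.1929... → 526.19.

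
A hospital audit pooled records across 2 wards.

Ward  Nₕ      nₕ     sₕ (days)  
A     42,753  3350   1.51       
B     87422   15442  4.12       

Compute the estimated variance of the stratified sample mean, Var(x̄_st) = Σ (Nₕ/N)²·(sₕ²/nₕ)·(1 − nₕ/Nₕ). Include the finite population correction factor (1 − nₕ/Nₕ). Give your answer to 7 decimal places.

0.0004759

N = 130175. Term for each stratum: Wₕ²sₕ²/nₕ·(1−nₕ/Nₕ).
Var(x̄_st) = 0.0000676628 + 0.0004081956 = 0.0004758583 → 0.0004759.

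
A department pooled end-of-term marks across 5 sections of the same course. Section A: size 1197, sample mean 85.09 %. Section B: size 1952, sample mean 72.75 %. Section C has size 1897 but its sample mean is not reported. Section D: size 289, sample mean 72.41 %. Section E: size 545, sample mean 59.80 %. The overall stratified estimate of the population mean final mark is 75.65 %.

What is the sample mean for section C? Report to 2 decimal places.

N = 1197 + 1952 + 1897 + 289 + 545 = 5880.
Overall total = μ·N = 75.65·5880 = 444822.
Subtract the known strata: 1197·85.09 + 1952·72.75 + 289·72.41 + 545·59.80 = 297378.22.
Remaining total for section C: 444822 − 297378.22 = 147443.78.
Divide by its size: 147443.78 / 1897 = 77.7247... → 77.72.

77.72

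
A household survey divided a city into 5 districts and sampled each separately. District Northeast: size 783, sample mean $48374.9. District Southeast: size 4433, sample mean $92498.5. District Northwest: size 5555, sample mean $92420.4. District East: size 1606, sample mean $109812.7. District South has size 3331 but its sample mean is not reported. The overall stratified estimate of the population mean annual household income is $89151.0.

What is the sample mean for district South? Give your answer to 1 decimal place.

78867.0

N = 783 + 4433 + 5555 + 1606 + 3331 = 15708.
Overall total = μ·N = 89151.0·15708 = 1400383908.
Subtract the known strata: 783·48374.9 + 4433·92498.5 + 5555·92420.4 + 1606·109812.7 = 1137677915.4.
Remaining total for district South: 1400383908 − 1137677915.4 = 262705992.6.
Divide by its size: 262705992.6 / 3331 = 78867.005... → 78867.0.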